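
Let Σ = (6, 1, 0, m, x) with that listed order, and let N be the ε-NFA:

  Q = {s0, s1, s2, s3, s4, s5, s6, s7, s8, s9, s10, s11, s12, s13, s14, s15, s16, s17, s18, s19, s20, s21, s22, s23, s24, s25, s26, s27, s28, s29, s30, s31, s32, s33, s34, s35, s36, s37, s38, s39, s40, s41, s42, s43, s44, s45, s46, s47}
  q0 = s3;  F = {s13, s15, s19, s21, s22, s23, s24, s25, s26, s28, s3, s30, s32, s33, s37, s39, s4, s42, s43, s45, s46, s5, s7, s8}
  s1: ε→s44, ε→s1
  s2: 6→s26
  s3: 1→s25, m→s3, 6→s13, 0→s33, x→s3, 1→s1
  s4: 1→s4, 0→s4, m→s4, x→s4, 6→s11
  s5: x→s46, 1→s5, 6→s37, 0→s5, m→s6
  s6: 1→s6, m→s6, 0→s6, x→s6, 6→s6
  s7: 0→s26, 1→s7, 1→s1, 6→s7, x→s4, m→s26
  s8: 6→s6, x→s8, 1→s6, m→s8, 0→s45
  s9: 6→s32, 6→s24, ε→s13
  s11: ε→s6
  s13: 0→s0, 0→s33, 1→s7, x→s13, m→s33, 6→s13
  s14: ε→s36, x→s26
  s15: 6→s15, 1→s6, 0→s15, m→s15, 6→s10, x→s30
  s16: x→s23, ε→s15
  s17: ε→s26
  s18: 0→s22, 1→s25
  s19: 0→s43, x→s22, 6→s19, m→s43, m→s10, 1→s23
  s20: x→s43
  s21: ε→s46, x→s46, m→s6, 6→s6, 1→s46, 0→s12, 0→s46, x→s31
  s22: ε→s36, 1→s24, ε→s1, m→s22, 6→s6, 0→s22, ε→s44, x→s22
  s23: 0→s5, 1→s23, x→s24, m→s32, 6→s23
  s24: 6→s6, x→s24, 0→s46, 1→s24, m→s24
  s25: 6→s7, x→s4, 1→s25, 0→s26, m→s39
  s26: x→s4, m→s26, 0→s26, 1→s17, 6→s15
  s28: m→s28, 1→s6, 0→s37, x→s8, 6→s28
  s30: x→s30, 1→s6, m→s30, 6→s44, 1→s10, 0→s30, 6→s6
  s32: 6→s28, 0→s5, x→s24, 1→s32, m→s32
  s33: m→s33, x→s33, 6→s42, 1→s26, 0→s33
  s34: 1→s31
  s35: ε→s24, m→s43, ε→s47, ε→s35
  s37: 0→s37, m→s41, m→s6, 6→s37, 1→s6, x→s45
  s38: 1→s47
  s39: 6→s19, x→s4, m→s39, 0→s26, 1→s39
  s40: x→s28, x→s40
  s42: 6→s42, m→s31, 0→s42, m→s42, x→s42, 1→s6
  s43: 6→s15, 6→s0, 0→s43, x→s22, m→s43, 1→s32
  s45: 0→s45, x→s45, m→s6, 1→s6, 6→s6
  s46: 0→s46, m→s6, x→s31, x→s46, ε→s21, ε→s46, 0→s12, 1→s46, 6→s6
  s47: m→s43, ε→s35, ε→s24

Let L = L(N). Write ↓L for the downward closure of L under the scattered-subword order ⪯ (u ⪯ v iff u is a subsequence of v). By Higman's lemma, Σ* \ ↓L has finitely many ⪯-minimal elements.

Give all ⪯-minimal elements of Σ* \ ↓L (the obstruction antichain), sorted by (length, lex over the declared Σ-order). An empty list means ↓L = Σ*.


|Q|=48, |F|=24, |δ|=171 (18 ε).
min D↑ (24 st, q0=0, F={11}): 0:6→1,1→2,0→3,m→0,x→0 1:6→1,1→4,0→3,m→3,x→1 2:6→4,1→2,0→5,m→6,x→7 3:6→8,1→5,0→3,m→3,x→3 4:6→4,1→4,0→5,m→5,x→7 5:6→9,1→5,0→5,m→5,x→7 6:6→10,1→6,0→5,m→6,x→7 7:6→11,1→7,0→7,m→7,x→7 8:6→8,1→11,0→8,m→8,x→8 9:6→9,1→11,0→9,m→9,x→12 10:6→10,1→13,0→14,m→14,x→15 11:6→11,1→11,0→11,m→11,x→11 12:6→11,1→11,0→12,m→12,x→12 13:6→13,1→13,0→16,m→17,x→18 14:6→9,1→17,0→14,m→14,x→15 15:6→11,1→18,0→15,m→15,x→15 16:6→19,1→16,0→16,m→11,x→20 17:6→21,1→17,0→16,m→17,x→18 18:6→11,1→18,0→20,m→18,x→18 19:6→19,1→11,0→19,m→11,x→22 20:6→11,1→20,0→20,m→11,x→20 21:6→21,1→11,0→19,m→21,x→23 22:6→11,1→11,0→22,m→11,x→22 23:6→11,1→11,0→22,m→23,x→23 [Hopcroft].
'1x6': run [35, 31, 16, 3] end={s11,s44,s6} ∉↓L; 3/3 single-dels accept.
'061': N↓-sim [35, 28, 14, 2] end={s10,s6} ∉↓L; 3/3 del acc.
'6m61': run [35, 32, 28, 14, 2] end={s10,s6} rej; 4/4 single-dels accept.
'1m610m': N↓-sim [35, 31, 29, 25, 15, 9, 2] end={s41,s6} ∉↓L; 6/6 single-dels accept.
4 words, ⪯-incomp.

Antichain: [1x6, 061, 6m61, 1m610m].


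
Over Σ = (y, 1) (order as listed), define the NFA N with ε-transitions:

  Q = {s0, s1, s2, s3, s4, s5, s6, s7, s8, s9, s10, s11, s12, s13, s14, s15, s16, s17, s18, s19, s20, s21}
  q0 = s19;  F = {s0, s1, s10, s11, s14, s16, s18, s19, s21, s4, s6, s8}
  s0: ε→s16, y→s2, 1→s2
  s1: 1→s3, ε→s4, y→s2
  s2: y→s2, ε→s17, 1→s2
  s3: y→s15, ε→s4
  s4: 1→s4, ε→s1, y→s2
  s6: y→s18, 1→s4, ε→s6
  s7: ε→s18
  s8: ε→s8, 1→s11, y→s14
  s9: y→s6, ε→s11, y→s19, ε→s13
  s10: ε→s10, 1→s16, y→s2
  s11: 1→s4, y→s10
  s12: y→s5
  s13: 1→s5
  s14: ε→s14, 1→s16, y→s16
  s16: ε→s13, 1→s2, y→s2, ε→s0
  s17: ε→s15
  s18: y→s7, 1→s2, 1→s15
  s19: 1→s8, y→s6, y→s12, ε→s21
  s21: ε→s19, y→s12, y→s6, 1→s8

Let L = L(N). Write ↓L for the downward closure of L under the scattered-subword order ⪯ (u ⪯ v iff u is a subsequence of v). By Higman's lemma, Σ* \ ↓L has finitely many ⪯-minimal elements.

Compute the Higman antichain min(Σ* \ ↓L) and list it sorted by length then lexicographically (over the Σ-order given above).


|Q|=22, |F|=12, |δ|=51 (17 ε).
min D↑ (10 st, q0=0, F={7}): 0:y→1,1→2 1:y→3,1→4 2:y→5,1→6 3:y→3,1→7 4:y→7,1→4 5:y→8,1→8 6:y→9,1→4 7:y→7,1→7 8:y→7,1→7 9:y→7,1→8 [Hopcroft].
'yy1': |S_i|=[20, 16, 9, 4] end={s15,s17,s2,s5} rej; 3/3 single-dels accept.
'y1y': |S_i|=[20, 16, 10, 3] end={s15,s17,s2} ∉↓L; 3/3 single-dels accept.
'1yyy': N↓-sim [20, 14, 9, 7, 3] end={s15,s17,s2} — reject; 4/4 deletions ∈↓L.
'1y11': N↓-sim [20, 14, 9, 7, 4] end={s15,s17,s2,s5} rej; 4/4 deletions ∈↓L.
'11yy': |S_i|=[20, 14, 12, 8, 3] end={s15,s17,s2} — reject; 4/4 del acc.
'111y': N↓-sim [20, 14, 12, 10, 3] end={s15,s17,s2} — reject; 4/4 single-dels accept.
6 minimals (antichain).

min(Σ*\↓L) = [yy1, y1y, 1yyy, 1y11, 11yy, 111y].


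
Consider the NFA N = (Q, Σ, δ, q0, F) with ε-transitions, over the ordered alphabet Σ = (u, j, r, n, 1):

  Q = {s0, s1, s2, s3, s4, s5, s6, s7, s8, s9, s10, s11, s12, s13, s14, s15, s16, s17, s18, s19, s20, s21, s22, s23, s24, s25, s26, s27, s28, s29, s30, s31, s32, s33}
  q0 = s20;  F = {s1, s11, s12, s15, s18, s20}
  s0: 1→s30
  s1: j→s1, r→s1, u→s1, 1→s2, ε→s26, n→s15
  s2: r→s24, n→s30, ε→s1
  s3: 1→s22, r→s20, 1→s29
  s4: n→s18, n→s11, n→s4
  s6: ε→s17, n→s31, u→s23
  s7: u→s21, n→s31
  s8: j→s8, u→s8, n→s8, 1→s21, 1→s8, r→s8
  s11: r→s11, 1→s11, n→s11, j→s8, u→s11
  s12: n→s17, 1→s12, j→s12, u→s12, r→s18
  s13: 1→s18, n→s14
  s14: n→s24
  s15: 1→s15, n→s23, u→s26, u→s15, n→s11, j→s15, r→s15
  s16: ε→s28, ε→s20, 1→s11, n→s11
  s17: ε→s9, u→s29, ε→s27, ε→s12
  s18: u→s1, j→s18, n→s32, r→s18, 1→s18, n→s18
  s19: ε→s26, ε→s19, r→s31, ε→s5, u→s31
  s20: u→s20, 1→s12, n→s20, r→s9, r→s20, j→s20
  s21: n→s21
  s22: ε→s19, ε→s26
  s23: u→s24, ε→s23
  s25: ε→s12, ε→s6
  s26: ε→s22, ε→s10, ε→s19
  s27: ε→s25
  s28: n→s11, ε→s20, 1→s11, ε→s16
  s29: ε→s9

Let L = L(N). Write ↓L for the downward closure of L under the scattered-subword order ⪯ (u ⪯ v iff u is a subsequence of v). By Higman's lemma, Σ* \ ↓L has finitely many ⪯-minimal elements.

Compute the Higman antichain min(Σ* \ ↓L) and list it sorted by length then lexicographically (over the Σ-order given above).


|Q|=34, |F|=6, |δ|=88 (23 ε).
min D↑ (7 st, q0=0, F={6}): 0:u→0,j→0,r→0,n→0,1→1 1:u→1,j→1,r→2,n→1,1→1 2:u→3,j→2,r→2,n→2,1→2 3:u→3,j→3,r→3,n→4,1→3 4:u→4,j→4,r→4,n→5,1→4 5:u→5,j→6,r→5,n→5,1→5 6:u→6,j→6,r→6,n→6,1→6 [Hopcroft].
'1runnj': run [25, 24, 17, 15, 13, 5, 2] end={s21,s8} — reject; 6/6 deletions ∈↓L.
1 words, ⪯-incomp.

min(Σ*\↓L) = [1runnj].


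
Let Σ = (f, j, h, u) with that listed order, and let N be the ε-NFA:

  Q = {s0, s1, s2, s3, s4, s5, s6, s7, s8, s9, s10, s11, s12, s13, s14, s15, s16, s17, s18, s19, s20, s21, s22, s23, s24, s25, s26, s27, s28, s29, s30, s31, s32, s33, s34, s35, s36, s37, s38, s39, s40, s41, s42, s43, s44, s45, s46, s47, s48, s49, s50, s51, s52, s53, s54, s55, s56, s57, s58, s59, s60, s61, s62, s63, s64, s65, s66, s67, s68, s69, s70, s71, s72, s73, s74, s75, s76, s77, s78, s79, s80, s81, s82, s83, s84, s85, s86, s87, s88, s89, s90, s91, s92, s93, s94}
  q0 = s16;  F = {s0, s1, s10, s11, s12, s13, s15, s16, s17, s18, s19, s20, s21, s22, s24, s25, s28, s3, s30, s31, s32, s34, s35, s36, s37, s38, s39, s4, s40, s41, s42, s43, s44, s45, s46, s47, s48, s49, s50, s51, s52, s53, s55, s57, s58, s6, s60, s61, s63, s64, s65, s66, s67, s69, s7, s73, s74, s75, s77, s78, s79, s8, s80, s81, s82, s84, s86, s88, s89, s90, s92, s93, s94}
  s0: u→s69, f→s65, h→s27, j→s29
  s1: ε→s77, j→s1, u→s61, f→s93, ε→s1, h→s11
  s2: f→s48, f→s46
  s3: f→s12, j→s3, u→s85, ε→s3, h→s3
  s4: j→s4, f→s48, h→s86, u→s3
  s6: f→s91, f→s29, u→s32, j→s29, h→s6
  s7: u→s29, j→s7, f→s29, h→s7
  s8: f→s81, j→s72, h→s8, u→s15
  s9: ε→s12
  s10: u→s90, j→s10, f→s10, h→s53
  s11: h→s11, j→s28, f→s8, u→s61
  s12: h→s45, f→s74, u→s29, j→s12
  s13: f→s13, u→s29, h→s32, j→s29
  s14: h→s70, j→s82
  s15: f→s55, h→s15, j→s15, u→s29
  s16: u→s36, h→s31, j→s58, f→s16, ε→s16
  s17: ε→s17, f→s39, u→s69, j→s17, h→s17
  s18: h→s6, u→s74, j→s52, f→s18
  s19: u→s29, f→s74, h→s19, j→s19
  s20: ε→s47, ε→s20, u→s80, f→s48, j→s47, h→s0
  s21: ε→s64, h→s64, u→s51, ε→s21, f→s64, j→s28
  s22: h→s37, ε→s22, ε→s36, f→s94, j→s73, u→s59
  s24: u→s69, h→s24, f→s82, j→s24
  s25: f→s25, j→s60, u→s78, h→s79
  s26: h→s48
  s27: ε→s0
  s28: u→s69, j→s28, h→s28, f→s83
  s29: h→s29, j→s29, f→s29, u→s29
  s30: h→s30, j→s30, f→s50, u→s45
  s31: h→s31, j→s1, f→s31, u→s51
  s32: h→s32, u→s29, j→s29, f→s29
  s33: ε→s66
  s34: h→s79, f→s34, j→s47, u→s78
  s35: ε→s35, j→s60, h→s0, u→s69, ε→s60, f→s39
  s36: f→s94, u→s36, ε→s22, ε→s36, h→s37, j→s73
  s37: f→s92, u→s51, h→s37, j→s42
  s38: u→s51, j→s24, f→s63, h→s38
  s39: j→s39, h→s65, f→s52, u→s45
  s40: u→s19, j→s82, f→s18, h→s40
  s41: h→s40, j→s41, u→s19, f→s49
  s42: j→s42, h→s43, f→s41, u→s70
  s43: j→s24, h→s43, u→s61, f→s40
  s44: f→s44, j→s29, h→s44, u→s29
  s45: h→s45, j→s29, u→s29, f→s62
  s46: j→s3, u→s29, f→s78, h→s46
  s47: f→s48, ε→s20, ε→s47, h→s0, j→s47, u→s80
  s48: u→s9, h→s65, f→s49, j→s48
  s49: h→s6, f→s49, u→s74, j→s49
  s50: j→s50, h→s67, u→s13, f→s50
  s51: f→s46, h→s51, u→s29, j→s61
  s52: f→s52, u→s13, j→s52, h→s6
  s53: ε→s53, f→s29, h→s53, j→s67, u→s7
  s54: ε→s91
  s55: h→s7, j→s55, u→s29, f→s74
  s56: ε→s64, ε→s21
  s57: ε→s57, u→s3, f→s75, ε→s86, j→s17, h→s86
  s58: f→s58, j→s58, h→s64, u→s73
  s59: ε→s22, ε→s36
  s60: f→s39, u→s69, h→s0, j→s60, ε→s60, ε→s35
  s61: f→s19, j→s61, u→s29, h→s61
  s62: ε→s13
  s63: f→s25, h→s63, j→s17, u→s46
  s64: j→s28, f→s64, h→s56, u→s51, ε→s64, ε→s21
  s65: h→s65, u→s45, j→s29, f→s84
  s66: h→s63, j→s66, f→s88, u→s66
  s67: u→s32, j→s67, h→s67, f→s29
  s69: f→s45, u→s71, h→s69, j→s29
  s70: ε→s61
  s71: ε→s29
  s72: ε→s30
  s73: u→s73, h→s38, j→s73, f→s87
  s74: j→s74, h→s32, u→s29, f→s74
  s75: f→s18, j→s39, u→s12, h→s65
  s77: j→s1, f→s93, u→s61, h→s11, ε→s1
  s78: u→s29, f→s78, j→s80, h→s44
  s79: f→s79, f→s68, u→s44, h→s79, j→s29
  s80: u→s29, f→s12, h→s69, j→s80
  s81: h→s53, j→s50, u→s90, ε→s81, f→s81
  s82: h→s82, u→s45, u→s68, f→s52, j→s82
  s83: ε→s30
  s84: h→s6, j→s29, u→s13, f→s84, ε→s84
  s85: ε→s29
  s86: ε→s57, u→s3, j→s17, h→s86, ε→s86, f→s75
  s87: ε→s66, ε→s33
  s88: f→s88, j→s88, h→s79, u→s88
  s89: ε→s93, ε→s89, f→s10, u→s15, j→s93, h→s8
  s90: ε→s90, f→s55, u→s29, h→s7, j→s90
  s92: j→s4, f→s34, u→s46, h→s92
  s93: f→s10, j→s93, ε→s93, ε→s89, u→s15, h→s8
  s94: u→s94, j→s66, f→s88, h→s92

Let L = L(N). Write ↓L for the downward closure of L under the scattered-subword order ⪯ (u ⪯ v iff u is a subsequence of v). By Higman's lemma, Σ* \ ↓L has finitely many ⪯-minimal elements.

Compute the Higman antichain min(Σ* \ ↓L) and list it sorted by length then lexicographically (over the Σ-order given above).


min(Σ*\↓L) = [huu, jhjuj, uffhj, hjffhf].

|Q|=95, |F|=73, |δ|=354 (50 ε).
min D↑ (67 st, q0=0, F={17}): 0:f→0,j→1,h→2,u→3 1:f→1,j→1,h→4,u→5 2:f→2,j→6,h→2,u→7 3:f→8,j→5,h→9,u→3 4:f→4,j→10,h→4,u→7 5:f→11,j→5,h→12,u→5 6:f→13,j→6,h→14,u→15 7:f→16,j→15,h→7,u→17 8:f→18,j→11,h→19,u→8 9:f→19,j→20,h→9,u→7 10:f→21,j→10,h→10,u→22 11:f→18,j→11,h→23,u→11 12:f→23,j→24,h→12,u→7 13:f→25,j→13,h→26,u→27 14:f→26,j→10,h→14,u→15 15:f→28,j→15,h→15,u→17 16:f→29,j→30,h→16,u→17 17:f→17,j→17,h→17,u→17 18:f→18,j→18,h→31,u→18 19:f→32,j→33,h→19,u→16 20:f→34,j→20,h→35,u→15 21:f→36,j→21,h→21,u→37 22:f→37,j→17,h→22,u→17 23:f→38,j→39,h→23,u→16 24:f→40,j→24,h→24,u→22 25:f→25,j→25,h→41,u→42 26:f→43,j→21,h→26,u→27 27:f→44,j→27,h→27,u→17 28:f→45,j→28,h→28,u→17 29:f→29,j→46,h→47,u→17 30:f→48,j→30,h→30,u→17 31:f→31,j→17,h→31,u→47 32:f→32,j→49,h→31,u→29 33:f→50,j→33,h→51,u→30 34:f→52,j→34,h→53,u→28 35:f→53,j→24,h→35,u→15 36:f→36,j→36,h→54,u→55 37:f→55,j→17,h→37,u→17 38:f→38,j→56,h→31,u→29 39:f→57,j→39,h→39,u→22 40:f→58,j→40,h→40,u→37 41:f→17,j→54,h→41,u→59 42:f→44,j→42,h→59,u→17 43:f→43,j→36,h→41,u→42 44:f→45,j→44,h→59,u→17 45:f→45,j→45,h→60,u→17 46:f→48,j→46,h→22,u→17 47:f→47,j→17,h→47,u→17 48:f→45,j→48,h→37,u→17 49:f→50,j→49,h→61,u→46 50:f→52,j→50,h→62,u→48 51:f→63,j→39,h→51,u→30 52:f→52,j→52,h→64,u→45 53:f→65,j→40,h→53,u→28 54:f→17,j→54,h→54,u→60 55:f→55,j→17,h→60,u→17 56:f→57,j→56,h→61,u→22 57:f→58,j→57,h→62,u→37 58:f→58,j→58,h→64,u→55 59:f→17,j→59,h→59,u→17 60:f→17,j→17,h→60,u→17 61:f→62,j→17,h→61,u→22 62:f→66,j→17,h→62,u→37 63:f→65,j→57,h→62,u→48 64:f→17,j→17,h→64,u→60 65:f→65,j→58,h→64,u→45 66:f→66,j→17,h→64,u→55.
'huu': run [88, 77, 25, 3] end={s29,s71,s85} — reject; 3/3 single-dels accept.
'jhjuj': N↓-sim [88, 79, 59, 38, 9, 1] end={s29} — reject; 5/5 single-dels accept.
'uffhj': N↓-sim [88, 67, 53, 34, 16, 1] end={s29} ∉↓L; 5/5 deletions ∈↓L.
'hjffhf': |S_i|=[88, 77, 62, 38, 19, 7, 2] end={s29,s91} — reject; 6/6 del acc.
4 obstructions.


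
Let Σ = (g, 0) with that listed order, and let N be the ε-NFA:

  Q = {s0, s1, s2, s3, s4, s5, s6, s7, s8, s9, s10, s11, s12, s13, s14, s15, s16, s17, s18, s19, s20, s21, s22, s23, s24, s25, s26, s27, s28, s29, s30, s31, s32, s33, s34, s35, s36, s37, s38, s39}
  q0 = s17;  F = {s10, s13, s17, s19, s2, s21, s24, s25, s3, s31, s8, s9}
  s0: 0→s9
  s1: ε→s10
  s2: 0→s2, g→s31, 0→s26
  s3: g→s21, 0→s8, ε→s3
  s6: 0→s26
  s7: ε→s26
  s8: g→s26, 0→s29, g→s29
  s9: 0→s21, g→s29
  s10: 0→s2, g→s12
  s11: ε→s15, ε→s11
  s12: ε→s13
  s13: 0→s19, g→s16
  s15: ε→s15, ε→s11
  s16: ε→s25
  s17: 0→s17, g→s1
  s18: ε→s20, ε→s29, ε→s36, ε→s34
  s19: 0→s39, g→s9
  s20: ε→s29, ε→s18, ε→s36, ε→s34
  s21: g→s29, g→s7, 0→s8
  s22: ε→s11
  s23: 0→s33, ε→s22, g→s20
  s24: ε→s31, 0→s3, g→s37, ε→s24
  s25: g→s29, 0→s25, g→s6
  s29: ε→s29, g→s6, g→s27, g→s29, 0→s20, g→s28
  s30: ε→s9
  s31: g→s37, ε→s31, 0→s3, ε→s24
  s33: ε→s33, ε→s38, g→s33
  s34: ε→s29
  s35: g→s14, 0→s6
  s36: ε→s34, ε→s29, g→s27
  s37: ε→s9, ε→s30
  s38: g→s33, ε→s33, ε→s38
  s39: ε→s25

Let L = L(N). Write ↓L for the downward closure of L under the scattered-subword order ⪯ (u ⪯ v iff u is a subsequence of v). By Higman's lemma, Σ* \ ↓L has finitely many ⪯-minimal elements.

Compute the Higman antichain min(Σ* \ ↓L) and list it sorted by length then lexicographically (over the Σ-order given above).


|Q|=40, |F|=12, |δ|=77 (35 ε).
min D↑ (12 st, q0=0, F={7}): 0:g→1,0→0 1:g→2,0→3 2:g→4,0→5 3:g→6,0→3 4:g→7,0→4 5:g→8,0→4 6:g→8,0→9 7:g→7,0→7 8:g→7,0→10 9:g→10,0→11 10:g→7,0→11 11:g→7,0→7 [Hopcroft].
'gggg': |S_i|=[28, 27, 24, 17, 10] end={s18,s20,s26,s27,s28,s29,s34,s36,s6,s7} — reject; 4/4 del acc.
'gg00g': N↓-sim [28, 27, 24, 17, 14, 10] end={s18,s20,s26,s27,s28,s29,s34,s36,s6,s7} rej; 5/5 del acc.
'g0g000': |S_i|=[28, 27, 22, 18, 13, 10, 9] end={s18,s20,s26,s27,s28,s29,s34,s36,s6} ∉↓L; 6/6 single-dels accept.
3 words, ⪯-incomp.

Antichain: [gggg, gg00g, g0g000].


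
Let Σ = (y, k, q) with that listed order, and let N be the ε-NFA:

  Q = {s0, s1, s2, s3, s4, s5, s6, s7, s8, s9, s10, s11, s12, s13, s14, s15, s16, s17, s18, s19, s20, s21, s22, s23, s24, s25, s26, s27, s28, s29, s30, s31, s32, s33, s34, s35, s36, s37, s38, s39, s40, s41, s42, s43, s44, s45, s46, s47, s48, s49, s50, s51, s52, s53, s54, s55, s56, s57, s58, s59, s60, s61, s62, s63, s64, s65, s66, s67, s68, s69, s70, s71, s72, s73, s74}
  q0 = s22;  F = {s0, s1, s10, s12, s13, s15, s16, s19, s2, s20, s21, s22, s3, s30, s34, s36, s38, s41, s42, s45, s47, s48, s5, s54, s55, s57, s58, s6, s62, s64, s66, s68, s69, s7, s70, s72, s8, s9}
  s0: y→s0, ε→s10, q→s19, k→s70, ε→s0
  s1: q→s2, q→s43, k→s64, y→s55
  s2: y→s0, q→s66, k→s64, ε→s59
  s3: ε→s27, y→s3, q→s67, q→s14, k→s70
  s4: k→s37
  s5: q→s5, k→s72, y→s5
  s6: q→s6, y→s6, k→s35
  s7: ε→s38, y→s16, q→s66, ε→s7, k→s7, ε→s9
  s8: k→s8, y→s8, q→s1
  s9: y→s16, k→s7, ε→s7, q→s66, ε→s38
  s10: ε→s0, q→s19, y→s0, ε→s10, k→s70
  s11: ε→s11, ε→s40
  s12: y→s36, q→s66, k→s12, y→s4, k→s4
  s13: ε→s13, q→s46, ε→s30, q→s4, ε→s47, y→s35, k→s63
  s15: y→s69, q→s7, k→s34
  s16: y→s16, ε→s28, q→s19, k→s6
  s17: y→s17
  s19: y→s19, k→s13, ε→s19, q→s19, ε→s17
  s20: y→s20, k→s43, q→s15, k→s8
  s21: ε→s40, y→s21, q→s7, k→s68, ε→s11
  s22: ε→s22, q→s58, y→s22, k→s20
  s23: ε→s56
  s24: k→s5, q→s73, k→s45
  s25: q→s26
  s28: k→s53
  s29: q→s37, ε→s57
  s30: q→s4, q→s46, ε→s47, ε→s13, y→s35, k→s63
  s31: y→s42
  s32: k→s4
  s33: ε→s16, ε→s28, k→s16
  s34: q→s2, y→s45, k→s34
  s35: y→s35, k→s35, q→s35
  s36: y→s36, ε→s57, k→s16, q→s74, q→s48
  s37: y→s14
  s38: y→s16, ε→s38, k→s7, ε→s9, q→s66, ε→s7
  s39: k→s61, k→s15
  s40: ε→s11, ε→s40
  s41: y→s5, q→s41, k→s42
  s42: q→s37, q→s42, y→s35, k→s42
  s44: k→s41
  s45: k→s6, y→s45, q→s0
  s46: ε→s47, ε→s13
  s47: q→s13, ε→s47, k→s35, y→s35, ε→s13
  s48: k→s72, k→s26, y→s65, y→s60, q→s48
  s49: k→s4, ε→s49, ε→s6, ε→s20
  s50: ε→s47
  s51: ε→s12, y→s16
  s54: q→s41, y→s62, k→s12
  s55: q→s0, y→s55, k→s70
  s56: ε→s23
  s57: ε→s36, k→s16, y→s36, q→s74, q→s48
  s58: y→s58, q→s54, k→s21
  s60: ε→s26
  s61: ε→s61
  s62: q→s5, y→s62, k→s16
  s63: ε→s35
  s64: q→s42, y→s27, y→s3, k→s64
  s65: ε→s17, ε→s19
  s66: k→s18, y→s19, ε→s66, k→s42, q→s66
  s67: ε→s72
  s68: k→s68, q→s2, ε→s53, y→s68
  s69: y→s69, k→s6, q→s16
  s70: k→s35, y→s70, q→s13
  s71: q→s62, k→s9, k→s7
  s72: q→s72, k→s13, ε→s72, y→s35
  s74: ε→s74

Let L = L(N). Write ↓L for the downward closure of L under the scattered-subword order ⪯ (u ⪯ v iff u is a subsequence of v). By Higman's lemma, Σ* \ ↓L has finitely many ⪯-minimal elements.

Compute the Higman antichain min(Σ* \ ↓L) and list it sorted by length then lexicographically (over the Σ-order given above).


min(Σ*\↓L) = [kqykk, qqqky, kkqkqy, qqykkk].

|Q|=75, |F|=38, |δ|=206 (55 ε).
min D↑ (33 st, q0=0, F={28}): 0:y→0,k→1,q→2 1:y→1,k→3,q→4 2:y→2,k→5,q→6 3:y→3,k→3,q→7 4:y→8,k→9,q→10 5:y→5,k→11,q→10 6:y→12,k→13,q→14 7:y→15,k→16,q→17 8:y→8,k→18,q→19 9:y→20,k→9,q→17 10:y→19,k→10,q→21 11:y→11,k→11,q→17 12:y→12,k→19,q→22 13:y→23,k→13,q→21 14:y→22,k→24,q→14 15:y→15,k→25,q→26 16:y→27,k→16,q→24 17:y→26,k→16,q→21 18:y→18,k→28,q→18 19:y→19,k→18,q→29 20:y→20,k→18,q→26 21:y→29,k→24,q→21 22:y→22,k→30,q→22 23:y→23,k→19,q→31 24:y→28,k→24,q→24 25:y→25,k→28,q→32 26:y→26,k→25,q→29 27:y→27,k→25,q→30 28:y→28,k→28,q→28 29:y→29,k→32,q→29 30:y→28,k→32,q→30 31:y→29,k→30,q→31 32:y→28,k→28,q→32.
'kqykk': N↓-sim [58, 52, 43, 28, 12, 4] end={s14,s35,s37,s63} ∉↓L; 5/5 single-dels accept.
'qqqky': |S_i|=[58, 55, 44, 24, 13, 2] end={s14,s35} rej; 5/5 single-dels accept.
'kkqkqy': run [58, 52, 46, 33, 18, 12, 2] end={s14,s35} rej; 6/6 deletions ∈↓L.
'qqykkk': run [58, 55, 44, 31, 18, 11, 4] end={s14,s35,s37,s63} — reject; 6/6 deletions ∈↓L.
4 words, ⪯-incomp.


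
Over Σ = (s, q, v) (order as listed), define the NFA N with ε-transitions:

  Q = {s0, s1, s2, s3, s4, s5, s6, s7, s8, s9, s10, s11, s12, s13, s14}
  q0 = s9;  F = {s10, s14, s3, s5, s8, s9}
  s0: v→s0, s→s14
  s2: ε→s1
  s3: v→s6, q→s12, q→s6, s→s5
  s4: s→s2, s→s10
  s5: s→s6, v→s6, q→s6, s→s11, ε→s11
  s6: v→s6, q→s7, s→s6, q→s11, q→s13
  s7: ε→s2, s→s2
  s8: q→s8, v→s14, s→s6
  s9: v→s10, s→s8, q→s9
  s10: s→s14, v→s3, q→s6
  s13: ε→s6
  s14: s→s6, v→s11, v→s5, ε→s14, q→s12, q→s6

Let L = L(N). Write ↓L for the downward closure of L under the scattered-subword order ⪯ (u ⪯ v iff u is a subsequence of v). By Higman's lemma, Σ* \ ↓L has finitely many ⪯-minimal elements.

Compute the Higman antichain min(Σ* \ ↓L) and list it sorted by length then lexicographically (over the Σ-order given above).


min(Σ*\↓L) = [ss, vq, vvv].

|Q|=15, |F|=6, |δ|=37 (5 ε).
min D↑ (7 st, q0=0, F={3}): 0:s→1,q→0,v→2 1:s→3,q→1,v→4 2:s→4,q→3,v→5 3:s→3,q→3,v→3 4:s→3,q→3,v→6 5:s→6,q→3,v→3 6:s→3,q→3,v→3 (ε-aug+det+¬).
'ss': N↓-sim [13, 10, 6] end={s1,s11,s13,s2,s6,s7} rej; 2/2 single-dels accept.
'vq': run [13, 11, 7] end={s1,s11,s12,s13,s2,s6,s7} — reject; 2/2 del acc.
'vvv': N↓-sim [13, 11, 9, 6] end={s1,s11,s13,s2,s6,s7} rej; 3/3 del acc.
3 words, ⪯-incomp.


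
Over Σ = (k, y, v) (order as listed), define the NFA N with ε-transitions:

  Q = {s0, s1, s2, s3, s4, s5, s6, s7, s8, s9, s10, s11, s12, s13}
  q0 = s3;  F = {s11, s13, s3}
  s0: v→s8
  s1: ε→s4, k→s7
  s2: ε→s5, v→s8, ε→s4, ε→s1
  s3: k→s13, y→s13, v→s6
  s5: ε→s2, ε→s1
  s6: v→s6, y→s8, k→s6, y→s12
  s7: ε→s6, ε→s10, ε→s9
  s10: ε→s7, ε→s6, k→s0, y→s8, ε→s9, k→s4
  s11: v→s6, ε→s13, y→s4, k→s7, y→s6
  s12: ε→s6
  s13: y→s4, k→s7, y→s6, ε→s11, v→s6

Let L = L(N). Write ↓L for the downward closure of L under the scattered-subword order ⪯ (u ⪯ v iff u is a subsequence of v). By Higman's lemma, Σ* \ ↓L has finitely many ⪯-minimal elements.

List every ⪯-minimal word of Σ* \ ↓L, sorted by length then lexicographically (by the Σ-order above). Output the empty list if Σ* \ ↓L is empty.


|Q|=14, |F|=3, |δ|=36 (15 ε).
min D↑ (3 st, q0=0, F={2}): 0:k→1,y→1,v→2 1:k→2,y→2,v→2 2:k→2,y→2,v→2 [Hopcroft].
'v': N↓-sim [11, 3] end={s12,s6,s8} ∉↓L; 1/1 deletions ∈↓L.
'kk': N↓-sim [11, 10, 8] end={s0,s10,s12,s4,s6,s7,s8,s9} rej; 2/2 del acc.
'ky': N↓-sim [11, 10, 4] end={s12,s4,s6,s8} rej; 2/2 deletions ∈↓L.
'yk': |S_i|=[11, 10, 8] end={s0,s10,s12,s4,s6,s7,s8,s9} ∉↓L; 2/2 single-dels accept.
'yy': run [11, 10, 4] end={s12,s4,s6,s8} — reject; 2/2 single-dels accept.
5 words, ⪯-incomp.

min(Σ*\↓L) = [v, kk, ky, yk, yy].


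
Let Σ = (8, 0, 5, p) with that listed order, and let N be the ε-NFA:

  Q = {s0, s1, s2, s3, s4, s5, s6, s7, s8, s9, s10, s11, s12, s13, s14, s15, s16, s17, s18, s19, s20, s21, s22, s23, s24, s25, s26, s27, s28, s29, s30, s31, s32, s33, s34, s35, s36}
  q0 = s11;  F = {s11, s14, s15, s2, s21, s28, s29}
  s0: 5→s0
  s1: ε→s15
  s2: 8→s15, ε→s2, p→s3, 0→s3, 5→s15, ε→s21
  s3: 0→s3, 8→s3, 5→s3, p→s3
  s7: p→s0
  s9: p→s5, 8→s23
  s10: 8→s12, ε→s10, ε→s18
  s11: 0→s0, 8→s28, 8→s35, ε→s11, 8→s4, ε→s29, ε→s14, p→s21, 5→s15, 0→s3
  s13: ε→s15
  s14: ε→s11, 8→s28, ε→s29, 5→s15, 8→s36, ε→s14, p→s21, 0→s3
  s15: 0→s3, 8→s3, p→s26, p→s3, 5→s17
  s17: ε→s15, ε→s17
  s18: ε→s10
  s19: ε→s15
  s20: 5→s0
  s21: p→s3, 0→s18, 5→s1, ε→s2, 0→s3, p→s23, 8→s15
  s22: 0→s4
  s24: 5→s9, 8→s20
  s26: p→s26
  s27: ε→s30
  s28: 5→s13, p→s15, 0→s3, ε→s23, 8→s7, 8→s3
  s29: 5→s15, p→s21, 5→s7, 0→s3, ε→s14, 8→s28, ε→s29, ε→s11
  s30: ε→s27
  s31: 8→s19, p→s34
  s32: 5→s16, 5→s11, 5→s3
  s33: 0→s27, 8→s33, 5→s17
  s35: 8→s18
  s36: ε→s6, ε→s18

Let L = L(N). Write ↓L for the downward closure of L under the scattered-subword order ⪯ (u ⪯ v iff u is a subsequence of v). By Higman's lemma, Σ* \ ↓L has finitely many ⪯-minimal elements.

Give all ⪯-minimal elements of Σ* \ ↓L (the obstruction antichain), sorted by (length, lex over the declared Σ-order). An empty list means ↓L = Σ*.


|Q|=37, |F|=7, |δ|=85 (25 ε).
min D↑ (5 st, q0=0, F={2}): 0:8→1,0→2,5→3,p→4 1:8→2,0→2,5→3,p→3 2:8→2,0→2,5→2,p→2 3:8→2,0→2,5→3,p→2 4:8→3,0→2,5→3,p→2.
'0': run [22, 5] end={s0,s10,s12,s18,s3} rej; 1/1 del acc.
'88': |S_i|=[22, 16, 6] end={s0,s10,s12,s18,s3,s7} — reject; 2/2 single-dels accept.
'58': N↓-sim [22, 8, 1] end={s3} ∉↓L; 2/2 single-dels accept.
'5p': |S_i|=[22, 8, 3] end={s0,s26,s3} rej; 2/2 deletions ∈↓L.
'pp': |S_i|=[22, 12, 3] end={s23,s26,s3} ∉↓L; 2/2 del acc.
5 obstructions.

min(Σ*\↓L) = [0, 88, 58, 5p, pp].


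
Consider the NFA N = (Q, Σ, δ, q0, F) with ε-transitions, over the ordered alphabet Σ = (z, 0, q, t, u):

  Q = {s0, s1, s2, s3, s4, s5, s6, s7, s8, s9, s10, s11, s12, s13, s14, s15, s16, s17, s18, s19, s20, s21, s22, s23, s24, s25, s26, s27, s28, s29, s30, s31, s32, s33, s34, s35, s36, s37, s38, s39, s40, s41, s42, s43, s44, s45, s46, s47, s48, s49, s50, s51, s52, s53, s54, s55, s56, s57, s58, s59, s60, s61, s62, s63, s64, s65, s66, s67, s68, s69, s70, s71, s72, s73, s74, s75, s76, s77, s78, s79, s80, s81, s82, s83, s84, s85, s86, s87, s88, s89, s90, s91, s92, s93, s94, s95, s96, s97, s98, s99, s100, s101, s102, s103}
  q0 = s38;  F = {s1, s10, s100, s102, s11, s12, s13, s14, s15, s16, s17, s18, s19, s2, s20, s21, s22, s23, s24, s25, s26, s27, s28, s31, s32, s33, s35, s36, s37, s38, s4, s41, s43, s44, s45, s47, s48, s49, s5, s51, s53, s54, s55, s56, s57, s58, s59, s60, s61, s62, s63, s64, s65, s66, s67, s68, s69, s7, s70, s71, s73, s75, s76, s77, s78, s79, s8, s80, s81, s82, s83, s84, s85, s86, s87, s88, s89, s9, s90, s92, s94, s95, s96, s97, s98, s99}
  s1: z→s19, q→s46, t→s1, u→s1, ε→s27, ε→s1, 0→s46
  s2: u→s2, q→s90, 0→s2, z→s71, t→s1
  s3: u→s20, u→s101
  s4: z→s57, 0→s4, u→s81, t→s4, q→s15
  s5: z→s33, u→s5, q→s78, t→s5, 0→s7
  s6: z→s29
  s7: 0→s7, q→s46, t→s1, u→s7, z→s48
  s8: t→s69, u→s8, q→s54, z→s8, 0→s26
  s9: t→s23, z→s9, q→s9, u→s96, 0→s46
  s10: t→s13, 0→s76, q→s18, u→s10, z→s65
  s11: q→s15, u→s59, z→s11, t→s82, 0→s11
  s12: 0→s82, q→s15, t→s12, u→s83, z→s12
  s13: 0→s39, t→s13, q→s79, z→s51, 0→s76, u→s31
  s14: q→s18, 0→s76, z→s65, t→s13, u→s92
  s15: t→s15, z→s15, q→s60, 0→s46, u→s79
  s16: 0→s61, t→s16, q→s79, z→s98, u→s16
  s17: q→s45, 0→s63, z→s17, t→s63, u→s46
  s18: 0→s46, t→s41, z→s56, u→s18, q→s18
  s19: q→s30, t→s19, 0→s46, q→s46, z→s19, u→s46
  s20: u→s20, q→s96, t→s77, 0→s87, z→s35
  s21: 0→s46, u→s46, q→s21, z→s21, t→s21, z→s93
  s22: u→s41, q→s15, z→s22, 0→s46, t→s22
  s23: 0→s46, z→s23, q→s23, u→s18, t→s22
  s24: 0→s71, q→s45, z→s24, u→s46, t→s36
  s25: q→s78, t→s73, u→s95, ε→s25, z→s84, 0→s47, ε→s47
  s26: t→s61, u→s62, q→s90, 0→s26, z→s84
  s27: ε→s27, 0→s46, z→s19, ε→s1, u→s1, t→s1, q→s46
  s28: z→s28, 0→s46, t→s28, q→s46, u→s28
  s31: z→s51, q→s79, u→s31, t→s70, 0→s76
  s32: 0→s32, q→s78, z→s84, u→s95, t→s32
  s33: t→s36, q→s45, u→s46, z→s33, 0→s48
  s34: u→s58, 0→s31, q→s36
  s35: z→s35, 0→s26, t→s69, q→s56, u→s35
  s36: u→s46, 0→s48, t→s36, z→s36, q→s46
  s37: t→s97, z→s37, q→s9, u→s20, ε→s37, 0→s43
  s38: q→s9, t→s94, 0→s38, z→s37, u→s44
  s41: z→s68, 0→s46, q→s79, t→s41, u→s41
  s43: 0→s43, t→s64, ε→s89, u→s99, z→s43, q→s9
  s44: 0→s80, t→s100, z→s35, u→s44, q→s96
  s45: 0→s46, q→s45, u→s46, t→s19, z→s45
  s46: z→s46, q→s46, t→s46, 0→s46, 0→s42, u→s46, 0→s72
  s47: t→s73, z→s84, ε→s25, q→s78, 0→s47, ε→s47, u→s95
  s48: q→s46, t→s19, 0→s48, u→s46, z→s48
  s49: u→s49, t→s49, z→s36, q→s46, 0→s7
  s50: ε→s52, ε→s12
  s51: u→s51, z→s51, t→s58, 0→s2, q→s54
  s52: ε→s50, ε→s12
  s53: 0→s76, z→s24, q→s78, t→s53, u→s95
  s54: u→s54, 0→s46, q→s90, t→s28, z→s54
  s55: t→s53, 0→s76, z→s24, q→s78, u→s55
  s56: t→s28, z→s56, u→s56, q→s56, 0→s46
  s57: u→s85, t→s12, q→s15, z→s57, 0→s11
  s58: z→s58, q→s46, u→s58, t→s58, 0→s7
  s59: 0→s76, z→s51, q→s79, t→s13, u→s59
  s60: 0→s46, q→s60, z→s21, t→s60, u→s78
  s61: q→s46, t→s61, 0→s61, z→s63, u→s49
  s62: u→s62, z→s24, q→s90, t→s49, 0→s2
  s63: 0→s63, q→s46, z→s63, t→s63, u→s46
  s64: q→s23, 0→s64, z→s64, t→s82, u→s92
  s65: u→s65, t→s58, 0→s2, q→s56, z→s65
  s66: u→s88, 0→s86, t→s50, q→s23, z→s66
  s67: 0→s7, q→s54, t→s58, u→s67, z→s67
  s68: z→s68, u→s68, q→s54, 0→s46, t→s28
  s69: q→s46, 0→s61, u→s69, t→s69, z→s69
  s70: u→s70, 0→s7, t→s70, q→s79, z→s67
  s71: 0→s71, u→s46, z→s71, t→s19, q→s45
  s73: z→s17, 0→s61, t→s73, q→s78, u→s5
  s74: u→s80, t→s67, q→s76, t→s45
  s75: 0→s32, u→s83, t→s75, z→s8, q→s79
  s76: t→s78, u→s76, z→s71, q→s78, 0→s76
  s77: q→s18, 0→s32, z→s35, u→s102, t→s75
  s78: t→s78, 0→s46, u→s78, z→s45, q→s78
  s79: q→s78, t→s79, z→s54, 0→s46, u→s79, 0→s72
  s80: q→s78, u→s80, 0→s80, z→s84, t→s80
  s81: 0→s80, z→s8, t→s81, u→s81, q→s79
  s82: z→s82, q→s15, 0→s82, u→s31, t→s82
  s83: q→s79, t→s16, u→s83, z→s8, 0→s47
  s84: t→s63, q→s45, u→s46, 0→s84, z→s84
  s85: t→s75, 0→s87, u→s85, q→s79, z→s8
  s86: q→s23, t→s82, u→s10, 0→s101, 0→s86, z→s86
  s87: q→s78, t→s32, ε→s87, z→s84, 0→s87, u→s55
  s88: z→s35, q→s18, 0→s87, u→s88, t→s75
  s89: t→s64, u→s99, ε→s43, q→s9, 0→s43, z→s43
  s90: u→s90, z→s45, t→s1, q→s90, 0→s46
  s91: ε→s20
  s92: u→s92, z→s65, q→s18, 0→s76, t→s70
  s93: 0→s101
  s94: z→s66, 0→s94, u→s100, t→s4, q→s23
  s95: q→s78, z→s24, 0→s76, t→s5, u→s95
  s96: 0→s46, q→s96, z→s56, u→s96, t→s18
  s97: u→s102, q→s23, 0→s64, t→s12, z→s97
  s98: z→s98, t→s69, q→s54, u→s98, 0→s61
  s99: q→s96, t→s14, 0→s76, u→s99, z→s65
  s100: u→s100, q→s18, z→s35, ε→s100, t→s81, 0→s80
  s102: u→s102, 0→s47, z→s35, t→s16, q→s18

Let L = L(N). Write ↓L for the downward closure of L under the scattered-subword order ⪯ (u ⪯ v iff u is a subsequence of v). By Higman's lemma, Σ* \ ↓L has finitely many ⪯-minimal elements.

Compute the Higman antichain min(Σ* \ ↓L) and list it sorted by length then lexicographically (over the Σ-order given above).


min(Σ*\↓L) = [q0, uztq, u0zu, z0u0t0, ztut0q, ttqqzu].

|Q|=104, |F|=86, |δ|=471 (18 ε).
min D↑ (84 st, q0=0, F={8}): 0:z→1,0→0,q→2,t→3,u→4 1:z→1,0→5,q→2,t→6,u→7 2:z→2,0→8,q→2,t→9,u→10 3:z→11,0→3,q→9,t→12,u→13 4:z→14,0→15,q→10,t→13,u→4 5:z→5,0→5,q→2,t→16,u→17 6:z→6,0→16,q→9,t→18,u→19 7:z→14,0→20,q→10,t→21,u→7 8:z→8,0→8,q→8,t→8,u→8 9:z→9,0→8,q→9,t→22,u→23 10:z→24,0→8,q→10,t→23,u→10 11:z→11,0→25,q→9,t→18,u→26 12:z→27,0→12,q→28,t→12,u→29 13:z→14,0→15,q→23,t→29,u→13 14:z→14,0→30,q→24,t→31,u→14 15:z→32,0→15,q→33,t→15,u→15 16:z→16,0→16,q→9,t→34,u→35 17:z→36,0→37,q→10,t→38,u→17 18:z→18,0→34,q→28,t→18,u→39 19:z→14,0→40,q→23,t→41,u→19 20:z→32,0→20,q→33,t→42,u→43 21:z→14,0→42,q→23,t→44,u→19 22:z→22,0→8,q→28,t→22,u→45 23:z→24,0→8,q→23,t→45,u→23 24:z→24,0→8,q→24,t→46,u→24 25:z→25,0→25,q→9,t→34,u→47 26:z→14,0→20,q→23,t→44,u→26 27:z→27,0→48,q→28,t→18,u→49 28:z→28,0→8,q→50,t→28,u→51 29:z→52,0→15,q→51,t→29,u→29 30:z→32,0→30,q→53,t→54,u→55 31:z→31,0→54,q→8,t→31,u→31 32:z→32,0→32,q→56,t→57,u→8 33:z→56,0→8,q→33,t→33,u→33 34:z→34,0→34,q→28,t→34,u→58 35:z→36,0→37,q→23,t→59,u→35 36:z→36,0→60,q→24,t→61,u→36 37:z→62,0→37,q→33,t→33,u→37 38:z→36,0→37,q→23,t→63,u→35 39:z→52,0→40,q→51,t→41,u→39 40:z→32,0→40,q→33,t→64,u→65 41:z→66,0→54,q→51,t→41,u→41 42:z→32,0→42,q→33,t→42,u→65 43:z→67,0→37,q→33,t→68,u→43 44:z→52,0→42,q→51,t→44,u→39 45:z→69,0→8,q→51,t→45,u→45 46:z→46,0→8,q→8,t→46,u→46 47:z→36,0→37,q→23,t→63,u→47 48:z→48,0→48,q→28,t→34,u→70 49:z→52,0→20,q→51,t→44,u→49 50:z→71,0→8,q→50,t→50,u→33 51:z→72,0→8,q→33,t→51,u→51 52:z→52,0→30,q→72,t→31,u→52 53:z→56,0→8,q→53,t→73,u→53 54:z→57,0→54,q→8,t→54,u→74 55:z→67,0→60,q→53,t→74,u→55 56:z→56,0→8,q→56,t→75,u→8 57:z→57,0→57,q→8,t→57,u→8 58:z→76,0→37,q→51,t→59,u→58 59:z→77,0→78,q→51,t→59,u→59 60:z→62,0→60,q→53,t→73,u→60 61:z→61,0→78,q→8,t→61,u→61 62:z→62,0→62,q→56,t→75,u→8 63:z→76,0→37,q→51,t→63,u→58 64:z→79,0→54,q→33,t→64,u→80 65:z→67,0→37,q→33,t→80,u→65 66:z→66,0→54,q→72,t→31,u→66 67:z→67,0→62,q→56,t→81,u→8 68:z→67,0→37,q→33,t→68,u→65 69:z→69,0→8,q→72,t→46,u→69 70:z→76,0→37,q→51,t→63,u→70 71:z→71,0→8,q→71,t→71,u→8 72:z→72,0→8,q→53,t→46,u→72 73:z→75,0→8,q→8,t→73,u→73 74:z→81,0→78,q→8,t→74,u→74 75:z→75,0→8,q→8,t→75,u→8 76:z→76,0→60,q→72,t→61,u→76 77:z→77,0→78,q→72,t→61,u→77 78:z→82,0→78,q→8,t→73,u→78 79:z→79,0→57,q→56,t→57,u→8 80:z→83,0→78,q→33,t→80,u→80 81:z→81,0→82,q→8,t→81,u→8 82:z→82,0→82,q→8,t→75,u→8 83:z→83,0→82,q→56,t→81,u→8 (ε-aug+det+¬).
'q0': |S_i|=[95, 26, 4] end={s101,s42,s46,s72} rej; 2/2 del acc.
'uztq': |S_i|=[95, 71, 35, 16, 4] end={s30,s42,s46,s72} ∉↓L; 4/4 single-dels accept.
'u0zu': |S_i|=[95, 71, 36, 14, 3] end={s42,s46,s72} rej; 4/4 del acc.
'z0u0t0': run [95, 88, 69, 45, 16, 9, 3] end={s42,s46,s72} — reject; 6/6 deletions ∈↓L.
'ztut0q': run [95, 88, 71, 51, 31, 13, 4] end={s30,s42,s46,s72} — reject; 6/6 del acc.
'ttqqzu': |S_i|=[95, 86, 69, 18, 14, 9, 3] end={s42,s46,s72} ∉↓L; 6/6 deletions ∈↓L.
6 obstructions.


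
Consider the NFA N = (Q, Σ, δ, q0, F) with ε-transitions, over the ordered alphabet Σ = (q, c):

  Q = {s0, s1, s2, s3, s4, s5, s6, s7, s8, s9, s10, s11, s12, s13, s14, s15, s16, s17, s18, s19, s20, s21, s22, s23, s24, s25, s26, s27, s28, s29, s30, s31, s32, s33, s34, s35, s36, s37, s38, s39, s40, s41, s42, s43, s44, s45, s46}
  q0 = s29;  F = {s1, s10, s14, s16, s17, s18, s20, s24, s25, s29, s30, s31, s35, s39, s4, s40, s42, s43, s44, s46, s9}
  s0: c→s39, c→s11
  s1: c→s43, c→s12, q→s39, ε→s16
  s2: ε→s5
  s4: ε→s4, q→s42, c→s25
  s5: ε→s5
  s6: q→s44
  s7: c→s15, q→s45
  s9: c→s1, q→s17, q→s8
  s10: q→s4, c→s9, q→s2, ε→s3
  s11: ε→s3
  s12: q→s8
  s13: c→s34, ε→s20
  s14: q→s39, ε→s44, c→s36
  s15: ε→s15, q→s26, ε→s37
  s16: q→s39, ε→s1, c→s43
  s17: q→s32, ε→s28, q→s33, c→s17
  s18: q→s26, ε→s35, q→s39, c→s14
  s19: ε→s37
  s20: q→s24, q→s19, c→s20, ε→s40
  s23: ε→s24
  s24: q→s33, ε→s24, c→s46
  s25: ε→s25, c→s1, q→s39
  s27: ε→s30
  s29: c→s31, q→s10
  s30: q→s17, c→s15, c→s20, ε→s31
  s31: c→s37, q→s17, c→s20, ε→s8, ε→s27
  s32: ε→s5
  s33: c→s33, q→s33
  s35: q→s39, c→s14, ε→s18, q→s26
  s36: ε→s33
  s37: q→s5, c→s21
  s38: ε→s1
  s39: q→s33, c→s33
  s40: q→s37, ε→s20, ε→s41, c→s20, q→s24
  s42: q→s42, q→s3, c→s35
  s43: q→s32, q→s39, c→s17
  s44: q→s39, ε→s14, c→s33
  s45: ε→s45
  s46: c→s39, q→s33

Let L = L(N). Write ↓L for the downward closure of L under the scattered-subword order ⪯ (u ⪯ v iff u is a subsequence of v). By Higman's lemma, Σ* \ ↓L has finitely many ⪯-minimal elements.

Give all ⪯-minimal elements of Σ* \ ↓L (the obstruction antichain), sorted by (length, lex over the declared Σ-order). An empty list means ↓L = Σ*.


A = [cqq, qqcqc, qccqc, qqqccc, qccccq, ccqccc].

|Q|=47, |F|=21, |δ|=96 (30 ε).
min D↑ (17 st, q0=0, F={10}): 0:q→1,c→2 1:q→3,c→4 2:q→5,c→6 3:q→7,c→8 4:q→5,c→9 5:q→10,c→5 6:q→11,c→6 7:q→7,c→12 8:q→13,c→9 9:q→13,c→14 10:q→10,c→10 11:q→10,c→15 12:q→13,c→16 13:q→10,c→10 14:q→13,c→5 15:q→10,c→13 16:q→13,c→10 [Hopcroft].
'cqq': run [37, 31, 13, 3] end={s32,s33,s5} — reject; 3/3 deletions ∈↓L.
'qqcqc': run [37, 29, 22, 18, 6, 1] end={s33} — reject; 5/5 deletions ∈↓L.
'qccqc': |S_i|=[37, 29, 21, 14, 5, 1] end={s33} ∉↓L; 5/5 del acc.
'qqqccc': |S_i|=[37, 29, 22, 13, 8, 5, 2] end={s33,s36} rej; 6/6 del acc.
'qccccq': run [37, 29, 21, 14, 10, 5, 3] end={s32,s33,s5} rej; 6/6 single-dels accept.
'ccqccc': |S_i|=[37, 31, 24, 11, 4, 2, 1] end={s33} ∉↓L; 6/6 del acc.
6 words, ⪯-incomp.


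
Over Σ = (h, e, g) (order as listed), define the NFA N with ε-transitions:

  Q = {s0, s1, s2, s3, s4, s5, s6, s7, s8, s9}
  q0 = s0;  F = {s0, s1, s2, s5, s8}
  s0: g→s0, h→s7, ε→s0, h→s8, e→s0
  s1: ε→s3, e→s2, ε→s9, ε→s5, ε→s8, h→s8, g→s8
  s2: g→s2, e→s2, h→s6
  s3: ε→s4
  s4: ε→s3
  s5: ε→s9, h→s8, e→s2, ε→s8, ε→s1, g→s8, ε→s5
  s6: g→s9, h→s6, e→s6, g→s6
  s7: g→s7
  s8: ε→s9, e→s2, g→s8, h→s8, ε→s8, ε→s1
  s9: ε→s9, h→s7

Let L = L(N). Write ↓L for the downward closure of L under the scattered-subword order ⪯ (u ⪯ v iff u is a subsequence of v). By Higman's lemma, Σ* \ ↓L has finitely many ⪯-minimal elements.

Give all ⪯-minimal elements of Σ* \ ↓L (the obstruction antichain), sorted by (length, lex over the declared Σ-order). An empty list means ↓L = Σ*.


|Q|=10, |F|=5, |δ|=37 (15 ε).
min D↑ (4 st, q0=0, F={3}): 0:h→1,e→0,g→0 1:h→1,e→2,g→1 2:h→3,e→2,g→2 3:h→3,e→3,g→3.
'heh': run [10, 9, 4, 3] end={s6,s7,s9} — reject; 3/3 del acc.
1 words, ⪯-incomp.

min(Σ*\↓L) = [heh].
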